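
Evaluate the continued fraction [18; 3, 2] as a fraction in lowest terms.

128/7

Using pₖ = aₖpₖ₋₁ + pₖ₋₂ and qₖ = aₖqₖ₋₁ + qₖ₋₂:
  k=0: a=18, p=18, q=1
  k=1: a=3, p=55, q=3
  k=2: a=2, p=128, q=7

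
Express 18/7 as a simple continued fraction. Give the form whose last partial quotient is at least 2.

18 = 2*7 + 4
7 = 1*4 + 3
4 = 1*3 + 1
3 = 3*1 + 0  (stop)
So 18/7 = [2; 1, 1, 3].

[2; 1, 1, 3]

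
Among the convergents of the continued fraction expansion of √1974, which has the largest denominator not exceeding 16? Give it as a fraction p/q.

311/7

√1974 = [44; 2, 3, 17, 2, 17, 3, 2, 88, …] (period length 8).
Convergents:
  p_0/q_0 = 44/1
  p_1/q_1 = 89/2
  p_2/q_2 = 311/7
  p_3/q_3 = 5376/121
q_2 = 7 ≤ 16 < 121 = q_3, so the answer is 311/7.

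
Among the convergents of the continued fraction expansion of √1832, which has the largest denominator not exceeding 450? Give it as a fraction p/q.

√1832 = [42; 1, 4, 21, 4, 1, 84, …] (period length 6).
Convergents:
  p_0/q_0 = 42/1
  p_1/q_1 = 43/1
  p_2/q_2 = 214/5
  p_3/q_3 = 4537/106
  p_4/q_4 = 18362/429
  p_5/q_5 = 22899/535
q_4 = 429 ≤ 450 < 535 = q_5, so the answer is 18362/429.

18362/429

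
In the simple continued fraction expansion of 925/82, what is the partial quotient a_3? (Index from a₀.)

1

925 = 11·82 + 23   →  a_0 = 11
82 = 3·23 + 13   →  a_1 = 3
23 = 1·13 + 10   →  a_2 = 1
13 = 1·10 + 3   →  a_3 = 1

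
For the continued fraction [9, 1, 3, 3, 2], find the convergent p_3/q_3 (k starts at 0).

127/13

Using pₖ = aₖpₖ₋₁ + pₖ₋₂, qₖ = aₖqₖ₋₁ + qₖ₋₂ (with p₋₁=1, p₋₂=0, q₋₁=0, q₋₂=1):
  k=0: a=9, p=9, q=1
  k=1: a=1, p=10, q=1
  k=2: a=3, p=39, q=4
  k=3: a=3, p=127, q=13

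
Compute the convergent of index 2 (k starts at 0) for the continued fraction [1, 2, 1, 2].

Using pₖ = aₖpₖ₋₁ + pₖ₋₂, qₖ = aₖqₖ₋₁ + qₖ₋₂ (with p₋₁=1, p₋₂=0, q₋₁=0, q₋₂=1):
  k=0: a=1, p=1, q=1
  k=1: a=2, p=3, q=2
  k=2: a=1, p=4, q=3

4/3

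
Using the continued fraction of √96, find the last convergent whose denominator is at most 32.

√96 = [9; 1, 3, 1, 18, …] (period length 4).
Convergents:
  p_0/q_0 = 9/1
  p_1/q_1 = 10/1
  p_2/q_2 = 39/4
  p_3/q_3 = 49/5
  p_4/q_4 = 921/94
q_3 = 5 ≤ 32 < 94 = q_4, so the answer is 49/5.

49/5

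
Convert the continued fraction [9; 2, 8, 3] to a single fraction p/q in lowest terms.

502/53

Fold from the inside: start with 3/1.
  8 + 1/3 = 25/3
  2 + 3/25 = 53/25
  9 + 25/53 = 502/53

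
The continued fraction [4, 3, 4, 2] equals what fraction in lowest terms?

Fold from the inside: start with 2/1.
  4 + 1/2 = 9/2
  3 + 2/9 = 29/9
  4 + 9/29 = 125/29

125/29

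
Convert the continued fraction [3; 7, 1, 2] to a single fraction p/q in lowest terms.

Using pₖ = aₖpₖ₋₁ + pₖ₋₂ and qₖ = aₖqₖ₋₁ + qₖ₋₂:
  k=0: a=3, p=3, q=1
  k=1: a=7, p=22, q=7
  k=2: a=1, p=25, q=8
  k=3: a=2, p=72, q=23

72/23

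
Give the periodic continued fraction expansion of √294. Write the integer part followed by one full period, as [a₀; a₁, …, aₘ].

a₀ = ⌊√294⌋ = 17.
With m₀=0, d₀=1 and mₖ₊₁ = dₖaₖ − mₖ, dₖ₊₁ = (n − mₖ₊₁²)/dₖ, aₖ₊₁ = ⌊(a₀+mₖ₊₁)/dₖ₊₁⌋:
  k=1: m=17, d=5, a=6
  k=2: m=13, d=25, a=1
  k=3: m=12, d=6, a=4
  k=4: m=12, d=25, a=1
  k=5: m=13, d=5, a=6
  k=6: m=17, d=1, a=34
d=1 and a=2a₀=34 at k=6, so the next step gives (m, d) = (17, 5) again — its k=1 value — and the period has length 6.

[17; 6, 1, 4, 1, 6, 34]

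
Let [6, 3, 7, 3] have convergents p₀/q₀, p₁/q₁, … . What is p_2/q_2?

139/22

Using pₖ = aₖpₖ₋₁ + pₖ₋₂, qₖ = aₖqₖ₋₁ + qₖ₋₂ (with p₋₁=1, p₋₂=0, q₋₁=0, q₋₂=1):
  k=0: a=6, p=6, q=1
  k=1: a=3, p=19, q=3
  k=2: a=7, p=139, q=22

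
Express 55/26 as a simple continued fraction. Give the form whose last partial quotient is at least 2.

[2; 8, 1, 2]

55 = 2·26 + 3
26 = 8·3 + 2
3 = 1·2 + 1
2 = 2·1 + 0  (stop)
So 55/26 = [2; 8, 1, 2].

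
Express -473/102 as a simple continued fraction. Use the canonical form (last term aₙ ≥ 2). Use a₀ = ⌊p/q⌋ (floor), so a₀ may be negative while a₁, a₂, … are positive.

-473 = -5*102 + 37
102 = 2*37 + 28
37 = 1*28 + 9
28 = 3*9 + 1
9 = 9*1 + 0  (stop)
So -473/102 = [-5; 2, 1, 3, 9].

[-5; 2, 1, 3, 9]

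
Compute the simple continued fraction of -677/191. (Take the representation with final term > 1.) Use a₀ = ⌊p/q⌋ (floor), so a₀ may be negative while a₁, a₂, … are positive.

[-4; 2, 5, 8, 2]

-677 = -4*191 + 87
191 = 2*87 + 17
87 = 5*17 + 2
17 = 8*2 + 1
2 = 2*1 + 0  (stop)
So -677/191 = [-4; 2, 5, 8, 2].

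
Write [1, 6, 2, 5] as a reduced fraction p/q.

Using pₖ = aₖpₖ₋₁ + pₖ₋₂ and qₖ = aₖqₖ₋₁ + qₖ₋₂:
  k=0: a=1, p=1, q=1
  k=1: a=6, p=7, q=6
  k=2: a=2, p=15, q=13
  k=3: a=5, p=82, q=71

82/71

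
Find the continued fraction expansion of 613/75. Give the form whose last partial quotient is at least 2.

613 = 8*75 + 13
75 = 5*13 + 10
13 = 1*10 + 3
10 = 3*3 + 1
3 = 3*1 + 0  (stop)
So 613/75 = [8; 5, 1, 3, 3].

[8; 5, 1, 3, 3]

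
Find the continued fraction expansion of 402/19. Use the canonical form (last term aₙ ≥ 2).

402 = 21*19 + 3
19 = 6*3 + 1
3 = 3*1 + 0  (stop)
So 402/19 = [21; 6, 3].

[21; 6, 3]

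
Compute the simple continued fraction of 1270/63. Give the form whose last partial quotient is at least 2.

[20; 6, 3, 3]

1270 = 20×63 + 10
63 = 6×10 + 3
10 = 3×3 + 1
3 = 3×1 + 0  (stop)
So 1270/63 = [20; 6, 3, 3].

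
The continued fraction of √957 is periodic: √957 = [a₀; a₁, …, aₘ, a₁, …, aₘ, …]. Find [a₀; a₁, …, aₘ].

[30; 1, 14, 2, 14, 1, 60]

a₀ = ⌊√957⌋ = 30.
With m₀=0, d₀=1 and mₖ₊₁ = dₖaₖ − mₖ, dₖ₊₁ = (n − mₖ₊₁²)/dₖ, aₖ₊₁ = ⌊(a₀+mₖ₊₁)/dₖ₊₁⌋:
  k=1: m=30, d=57, a=1
  k=2: m=27, d=4, a=14
  k=3: m=29, d=29, a=2
  k=4: m=29, d=4, a=14
  k=5: m=27, d=57, a=1
  k=6: m=30, d=1, a=60
d=1 and a=2a₀=60 at k=6, so the next step gives (m, d) = (30, 57) again — its k=1 value — and the period has length 6.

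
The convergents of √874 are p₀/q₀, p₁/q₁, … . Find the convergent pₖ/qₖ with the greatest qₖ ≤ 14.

207/7

√874 = [29; 1, 1, 3, 2, 3, 1, 1, 58, …] (period length 8).
Convergents:
  p_0/q_0 = 29/1
  p_1/q_1 = 30/1
  p_2/q_2 = 59/2
  p_3/q_3 = 207/7
  p_4/q_4 = 473/16
q_3 = 7 ≤ 14 < 16 = q_4, so the answer is 207/7.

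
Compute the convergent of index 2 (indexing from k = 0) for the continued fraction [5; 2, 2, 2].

Using pₖ = aₖpₖ₋₁ + pₖ₋₂, qₖ = aₖqₖ₋₁ + qₖ₋₂ (with p₋₁=1, p₋₂=0, q₋₁=0, q₋₂=1):
  k=0: a=5, p=5, q=1
  k=1: a=2, p=11, q=2
  k=2: a=2, p=27, q=5

27/5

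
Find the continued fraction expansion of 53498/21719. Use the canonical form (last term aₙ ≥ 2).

[2; 2, 6, 3, 2, 3, 7, 9]

53498 = 2*21719 + 10060
21719 = 2*10060 + 1599
10060 = 6*1599 + 466
1599 = 3*466 + 201
466 = 2*201 + 64
201 = 3*64 + 9
64 = 7*9 + 1
9 = 9*1 + 0  (stop)
So 53498/21719 = [2; 2, 6, 3, 2, 3, 7, 9].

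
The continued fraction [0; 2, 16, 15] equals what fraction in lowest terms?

241/497

Using pₖ = aₖpₖ₋₁ + pₖ₋₂ and qₖ = aₖqₖ₋₁ + qₖ₋₂:
  k=0: a=0, p=0, q=1
  k=1: a=2, p=1, q=2
  k=2: a=16, p=16, q=33
  k=3: a=15, p=241, q=497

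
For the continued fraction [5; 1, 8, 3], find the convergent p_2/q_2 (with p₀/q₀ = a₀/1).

Using pₖ = aₖpₖ₋₁ + pₖ₋₂, qₖ = aₖqₖ₋₁ + qₖ₋₂ (with p₋₁=1, p₋₂=0, q₋₁=0, q₋₂=1):
  k=0: a=5, p=5, q=1
  k=1: a=1, p=6, q=1
  k=2: a=8, p=53, q=9

53/9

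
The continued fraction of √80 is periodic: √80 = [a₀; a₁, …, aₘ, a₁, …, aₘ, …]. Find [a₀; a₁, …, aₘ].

[8; 1, 16]

a₀ = ⌊√80⌋ = 8.
With m₀=0, d₀=1 and mₖ₊₁ = dₖaₖ − mₖ, dₖ₊₁ = (n − mₖ₊₁²)/dₖ, aₖ₊₁ = ⌊(a₀+mₖ₊₁)/dₖ₊₁⌋:
  k=1: m=8, d=16, a=1
  k=2: m=8, d=1, a=16
d=1 and a=2a₀=16 at k=2, so the next step gives (m, d) = (8, 16) again — its k=1 value — and the period has length 2.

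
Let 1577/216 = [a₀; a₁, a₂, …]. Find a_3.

1577 = 7·216 + 65   →  a_0 = 7
216 = 3·65 + 21   →  a_1 = 3
65 = 3·21 + 2   →  a_2 = 3
21 = 10·2 + 1   →  a_3 = 10

10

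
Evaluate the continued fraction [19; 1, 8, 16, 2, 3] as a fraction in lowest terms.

Fold from the inside: start with 3/1.
  2 + 1/3 = 7/3
  16 + 3/7 = 115/7
  8 + 7/115 = 927/115
  1 + 115/927 = 1042/927
  19 + 927/1042 = 20725/1042

20725/1042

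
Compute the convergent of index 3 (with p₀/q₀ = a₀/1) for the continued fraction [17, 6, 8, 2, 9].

1785/104

Using pₖ = aₖpₖ₋₁ + pₖ₋₂, qₖ = aₖqₖ₋₁ + qₖ₋₂ (with p₋₁=1, p₋₂=0, q₋₁=0, q₋₂=1):
  k=0: a=17, p=17, q=1
  k=1: a=6, p=103, q=6
  k=2: a=8, p=841, q=49
  k=3: a=2, p=1785, q=104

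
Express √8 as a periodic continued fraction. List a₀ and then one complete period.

a₀ = ⌊√8⌋ = 2.
With m₀=0, d₀=1 and mₖ₊₁ = dₖaₖ − mₖ, dₖ₊₁ = (n − mₖ₊₁²)/dₖ, aₖ₊₁ = ⌊(a₀+mₖ₊₁)/dₖ₊₁⌋:
  k=1: m=2, d=4, a=1
  k=2: m=2, d=1, a=4
d=1 and a=2a₀=4 at k=2, so the next step gives (m, d) = (2, 4) again — its k=1 value — and the period has length 2.

[2; 1, 4]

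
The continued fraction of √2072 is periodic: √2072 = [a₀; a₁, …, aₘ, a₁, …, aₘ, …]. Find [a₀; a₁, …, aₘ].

a₀ = ⌊√2072⌋ = 45.
With m₀=0, d₀=1 and mₖ₊₁ = dₖaₖ − mₖ, dₖ₊₁ = (n − mₖ₊₁²)/dₖ, aₖ₊₁ = ⌊(a₀+mₖ₊₁)/dₖ₊₁⌋:
  k=1: m=45, d=47, a=1
  k=2: m=2, d=44, a=1
  k=3: m=42, d=7, a=12
  k=4: m=42, d=44, a=1
  k=5: m=2, d=47, a=1
  k=6: m=45, d=1, a=90
d=1 and a=2a₀=90 at k=6, so the next step gives (m, d) = (45, 47) again — its k=1 value — and the period has length 6.

[45; 1, 1, 12, 1, 1, 90]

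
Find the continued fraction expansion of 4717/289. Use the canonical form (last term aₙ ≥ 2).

[16; 3, 9, 3, 3]

4717 = 16*289 + 93
289 = 3*93 + 10
93 = 9*10 + 3
10 = 3*3 + 1
3 = 3*1 + 0  (stop)
So 4717/289 = [16; 3, 9, 3, 3].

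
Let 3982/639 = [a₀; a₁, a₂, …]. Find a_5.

3982 = 6·639 + 148   →  a_0 = 6
639 = 4·148 + 47   →  a_1 = 4
148 = 3·47 + 7   →  a_2 = 3
47 = 6·7 + 5   →  a_3 = 6
7 = 1·5 + 2   →  a_4 = 1
5 = 2·2 + 1   →  a_5 = 2

2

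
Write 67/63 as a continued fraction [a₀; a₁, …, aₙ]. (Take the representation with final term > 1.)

67 = 1·63 + 4
63 = 15·4 + 3
4 = 1·3 + 1
3 = 3·1 + 0  (stop)
So 67/63 = [1; 15, 1, 3].

[1; 15, 1, 3]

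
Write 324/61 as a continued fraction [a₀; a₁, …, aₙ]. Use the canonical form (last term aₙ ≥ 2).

[5; 3, 4, 1, 3]

324 = 5·61 + 19
61 = 3·19 + 4
19 = 4·4 + 3
4 = 1·3 + 1
3 = 3·1 + 0  (stop)
So 324/61 = [5; 3, 4, 1, 3].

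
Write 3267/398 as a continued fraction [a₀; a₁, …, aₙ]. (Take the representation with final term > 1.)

[8; 4, 1, 3, 1, 7, 2]

3267 = 8×398 + 83
398 = 4×83 + 66
83 = 1×66 + 17
66 = 3×17 + 15
17 = 1×15 + 2
15 = 7×2 + 1
2 = 2×1 + 0  (stop)
So 3267/398 = [8; 4, 1, 3, 1, 7, 2].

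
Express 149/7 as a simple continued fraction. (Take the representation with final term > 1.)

149 = 21·7 + 2
7 = 3·2 + 1
2 = 2·1 + 0  (stop)
So 149/7 = [21; 3, 2].

[21; 3, 2]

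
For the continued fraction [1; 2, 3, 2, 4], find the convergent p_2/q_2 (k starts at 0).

10/7

Using pₖ = aₖpₖ₋₁ + pₖ₋₂, qₖ = aₖqₖ₋₁ + qₖ₋₂ (with p₋₁=1, p₋₂=0, q₋₁=0, q₋₂=1):
  k=0: a=1, p=1, q=1
  k=1: a=2, p=3, q=2
  k=2: a=3, p=10, q=7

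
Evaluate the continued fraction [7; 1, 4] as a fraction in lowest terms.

39/5

Using pₖ = aₖpₖ₋₁ + pₖ₋₂ and qₖ = aₖqₖ₋₁ + qₖ₋₂:
  k=0: a=7, p=7, q=1
  k=1: a=1, p=8, q=1
  k=2: a=4, p=39, q=5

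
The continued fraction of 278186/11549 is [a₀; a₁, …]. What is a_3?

3

278186 = 24·11549 + 1010   →  a_0 = 24
11549 = 11·1010 + 439   →  a_1 = 11
1010 = 2·439 + 132   →  a_2 = 2
439 = 3·132 + 43   →  a_3 = 3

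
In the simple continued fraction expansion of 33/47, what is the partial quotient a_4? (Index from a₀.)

1

33 = 0·47 + 33   →  a_0 = 0
47 = 1·33 + 14   →  a_1 = 1
33 = 2·14 + 5   →  a_2 = 2
14 = 2·5 + 4   →  a_3 = 2
5 = 1·4 + 1   →  a_4 = 1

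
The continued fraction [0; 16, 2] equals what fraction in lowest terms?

2/33

Using pₖ = aₖpₖ₋₁ + pₖ₋₂ and qₖ = aₖqₖ₋₁ + qₖ₋₂:
  k=0: a=0, p=0, q=1
  k=1: a=16, p=1, q=16
  k=2: a=2, p=2, q=33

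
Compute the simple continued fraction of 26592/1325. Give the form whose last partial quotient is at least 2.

[20; 14, 2, 2, 18]

26592 = 20×1325 + 92
1325 = 14×92 + 37
92 = 2×37 + 18
37 = 2×18 + 1
18 = 18×1 + 0  (stop)
So 26592/1325 = [20; 14, 2, 2, 18].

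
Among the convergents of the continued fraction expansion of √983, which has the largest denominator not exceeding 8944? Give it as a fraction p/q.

100235/3197

√983 = [31; 2, 1, 5, 31, 5, 1, 2, 62, …] (period length 8).
Convergents:
  p_0/q_0 = 31/1
  p_1/q_1 = 63/2
  p_2/q_2 = 94/3
  p_3/q_3 = 533/17
  p_4/q_4 = 16617/530
  p_5/q_5 = 83618/2667
  p_6/q_6 = 100235/3197
  p_7/q_7 = 284088/9061
q_6 = 3197 ≤ 8944 < 9061 = q_7, so the answer is 100235/3197.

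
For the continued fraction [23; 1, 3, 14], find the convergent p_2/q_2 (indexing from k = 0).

95/4

Using pₖ = aₖpₖ₋₁ + pₖ₋₂, qₖ = aₖqₖ₋₁ + qₖ₋₂ (with p₋₁=1, p₋₂=0, q₋₁=0, q₋₂=1):
  k=0: a=23, p=23, q=1
  k=1: a=1, p=24, q=1
  k=2: a=3, p=95, q=4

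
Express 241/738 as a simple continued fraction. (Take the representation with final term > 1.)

241 = 0*738 + 241
738 = 3*241 + 15
241 = 16*15 + 1
15 = 15*1 + 0  (stop)
So 241/738 = [0; 3, 16, 15].

[0; 3, 16, 15]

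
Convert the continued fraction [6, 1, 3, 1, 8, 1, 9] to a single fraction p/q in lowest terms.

Fold from the inside: start with 9/1.
  1 + 1/9 = 10/9
  8 + 9/10 = 89/10
  1 + 10/89 = 99/89
  3 + 89/99 = 386/99
  1 + 99/386 = 485/386
  6 + 386/485 = 3296/485

3296/485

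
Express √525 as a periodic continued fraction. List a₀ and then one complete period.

[22; 1, 10, 2, 10, 1, 44]

a₀ = ⌊√525⌋ = 22.
With m₀=0, d₀=1 and mₖ₊₁ = dₖaₖ − mₖ, dₖ₊₁ = (n − mₖ₊₁²)/dₖ, aₖ₊₁ = ⌊(a₀+mₖ₊₁)/dₖ₊₁⌋:
  k=1: m=22, d=41, a=1
  k=2: m=19, d=4, a=10
  k=3: m=21, d=21, a=2
  k=4: m=21, d=4, a=10
  k=5: m=19, d=41, a=1
  k=6: m=22, d=1, a=44
d=1 and a=2a₀=44 at k=6, so the next step gives (m, d) = (22, 41) again — its k=1 value — and the period has length 6.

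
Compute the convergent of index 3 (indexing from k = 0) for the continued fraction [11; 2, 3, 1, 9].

103/9

Using pₖ = aₖpₖ₋₁ + pₖ₋₂, qₖ = aₖqₖ₋₁ + qₖ₋₂ (with p₋₁=1, p₋₂=0, q₋₁=0, q₋₂=1):
  k=0: a=11, p=11, q=1
  k=1: a=2, p=23, q=2
  k=2: a=3, p=80, q=7
  k=3: a=1, p=103, q=9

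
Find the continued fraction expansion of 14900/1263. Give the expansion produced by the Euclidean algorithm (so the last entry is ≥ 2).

[11; 1, 3, 1, 14, 17]

14900 = 11×1263 + 1007
1263 = 1×1007 + 256
1007 = 3×256 + 239
256 = 1×239 + 17
239 = 14×17 + 1
17 = 17×1 + 0  (stop)
So 14900/1263 = [11; 1, 3, 1, 14, 17].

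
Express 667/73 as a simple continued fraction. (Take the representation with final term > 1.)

[9; 7, 3, 3]

667 = 9·73 + 10
73 = 7·10 + 3
10 = 3·3 + 1
3 = 3·1 + 0  (stop)
So 667/73 = [9; 7, 3, 3].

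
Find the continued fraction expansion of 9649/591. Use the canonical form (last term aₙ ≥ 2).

9649 = 16×591 + 193
591 = 3×193 + 12
193 = 16×12 + 1
12 = 12×1 + 0  (stop)
So 9649/591 = [16; 3, 16, 12].

[16; 3, 16, 12]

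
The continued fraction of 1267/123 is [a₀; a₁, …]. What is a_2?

1267 = 10·123 + 37   →  a_0 = 10
123 = 3·37 + 12   →  a_1 = 3
37 = 3·12 + 1   →  a_2 = 3

3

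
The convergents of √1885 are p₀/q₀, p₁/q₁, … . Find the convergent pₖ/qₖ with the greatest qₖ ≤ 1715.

45023/1037

√1885 = [43; 2, 2, 2, 86, …] (period length 4).
Convergents:
  p_0/q_0 = 43/1
  p_1/q_1 = 87/2
  p_2/q_2 = 217/5
  p_3/q_3 = 521/12
  p_4/q_4 = 45023/1037
  p_5/q_5 = 90567/2086
q_4 = 1037 ≤ 1715 < 2086 = q_5, so the answer is 45023/1037.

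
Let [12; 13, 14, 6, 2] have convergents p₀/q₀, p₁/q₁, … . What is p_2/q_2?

2210/183

Using pₖ = aₖpₖ₋₁ + pₖ₋₂, qₖ = aₖqₖ₋₁ + qₖ₋₂ (with p₋₁=1, p₋₂=0, q₋₁=0, q₋₂=1):
  k=0: a=12, p=12, q=1
  k=1: a=13, p=157, q=13
  k=2: a=14, p=2210, q=183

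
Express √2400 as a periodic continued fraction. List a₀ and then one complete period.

[48; 1, 96]

a₀ = ⌊√2400⌋ = 48.
With m₀=0, d₀=1 and mₖ₊₁ = dₖaₖ − mₖ, dₖ₊₁ = (n − mₖ₊₁²)/dₖ, aₖ₊₁ = ⌊(a₀+mₖ₊₁)/dₖ₊₁⌋:
  k=1: m=48, d=96, a=1
  k=2: m=48, d=1, a=96
d=1 and a=2a₀=96 at k=2, so the next step gives (m, d) = (48, 96) again — its k=1 value — and the period has length 2.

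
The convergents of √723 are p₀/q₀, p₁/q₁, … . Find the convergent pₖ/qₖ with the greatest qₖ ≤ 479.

√723 = [26; 1, 7, 1, 52, …] (period length 4).
Convergents:
  p_0/q_0 = 26/1
  p_1/q_1 = 27/1
  p_2/q_2 = 215/8
  p_3/q_3 = 242/9
  p_4/q_4 = 12799/476
  p_5/q_5 = 13041/485
q_4 = 476 ≤ 479 < 485 = q_5, so the answer is 12799/476.

12799/476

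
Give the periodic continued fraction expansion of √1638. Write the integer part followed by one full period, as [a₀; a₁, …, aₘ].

a₀ = ⌊√1638⌋ = 40.

[40; 2, 8, 2, 80]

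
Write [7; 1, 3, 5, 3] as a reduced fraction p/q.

Using pₖ = aₖpₖ₋₁ + pₖ₋₂ and qₖ = aₖqₖ₋₁ + qₖ₋₂:
  k=0: a=7, p=7, q=1
  k=1: a=1, p=8, q=1
  k=2: a=3, p=31, q=4
  k=3: a=5, p=163, q=21
  k=4: a=3, p=520, q=67

520/67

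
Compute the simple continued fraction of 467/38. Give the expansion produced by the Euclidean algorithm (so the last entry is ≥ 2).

[12; 3, 2, 5]

467 = 12*38 + 11
38 = 3*11 + 5
11 = 2*5 + 1
5 = 5*1 + 0  (stop)
So 467/38 = [12; 3, 2, 5].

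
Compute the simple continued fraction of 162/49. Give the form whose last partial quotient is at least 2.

[3; 3, 3, 1, 3]

162 = 3*49 + 15
49 = 3*15 + 4
15 = 3*4 + 3
4 = 1*3 + 1
3 = 3*1 + 0  (stop)
So 162/49 = [3; 3, 3, 1, 3].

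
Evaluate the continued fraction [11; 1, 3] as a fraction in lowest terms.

Using pₖ = aₖpₖ₋₁ + pₖ₋₂ and qₖ = aₖqₖ₋₁ + qₖ₋₂:
  k=0: a=11, p=11, q=1
  k=1: a=1, p=12, q=1
  k=2: a=3, p=47, q=4

47/4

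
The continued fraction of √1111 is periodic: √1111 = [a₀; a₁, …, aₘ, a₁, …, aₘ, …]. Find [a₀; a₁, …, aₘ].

[33; 3, 66]

a₀ = ⌊√1111⌋ = 33.
With m₀=0, d₀=1 and mₖ₊₁ = dₖaₖ − mₖ, dₖ₊₁ = (n − mₖ₊₁²)/dₖ, aₖ₊₁ = ⌊(a₀+mₖ₊₁)/dₖ₊₁⌋:
  k=1: m=33, d=22, a=3
  k=2: m=33, d=1, a=66
d=1 and a=2a₀=66 at k=2, so the next step gives (m, d) = (33, 22) again — its k=1 value — and the period has length 2.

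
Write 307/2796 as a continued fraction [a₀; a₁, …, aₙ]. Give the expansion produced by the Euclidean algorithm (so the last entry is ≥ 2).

307 = 0·2796 + 307
2796 = 9·307 + 33
307 = 9·33 + 10
33 = 3·10 + 3
10 = 3·3 + 1
3 = 3·1 + 0  (stop)
So 307/2796 = [0; 9, 9, 3, 3, 3].

[0; 9, 9, 3, 3, 3]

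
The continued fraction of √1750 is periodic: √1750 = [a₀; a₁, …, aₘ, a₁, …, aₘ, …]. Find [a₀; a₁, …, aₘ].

a₀ = ⌊√1750⌋ = 41.
With m₀=0, d₀=1 and mₖ₊₁ = dₖaₖ − mₖ, dₖ₊₁ = (n − mₖ₊₁²)/dₖ, aₖ₊₁ = ⌊(a₀+mₖ₊₁)/dₖ₊₁⌋:
  k=1: m=41, d=69, a=1
  k=2: m=28, d=14, a=4
  k=3: m=28, d=69, a=1
  k=4: m=41, d=1, a=82
d=1 and a=2a₀=82 at k=4, so the next step gives (m, d) = (41, 69) again — its k=1 value — and the period has length 4.

[41; 1, 4, 1, 82]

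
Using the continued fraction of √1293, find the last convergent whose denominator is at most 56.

863/24

√1293 = [35; 1, 22, 1, 70, …] (period length 4).
Convergents:
  p_0/q_0 = 35/1
  p_1/q_1 = 36/1
  p_2/q_2 = 827/23
  p_3/q_3 = 863/24
  p_4/q_4 = 61237/1703
q_3 = 24 ≤ 56 < 1703 = q_4, so the answer is 863/24.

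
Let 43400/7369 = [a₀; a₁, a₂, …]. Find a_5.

43400 = 5·7369 + 6555   →  a_0 = 5
7369 = 1·6555 + 814   →  a_1 = 1
6555 = 8·814 + 43   →  a_2 = 8
814 = 18·43 + 40   →  a_3 = 18
43 = 1·40 + 3   →  a_4 = 1
40 = 13·3 + 1   →  a_5 = 13

13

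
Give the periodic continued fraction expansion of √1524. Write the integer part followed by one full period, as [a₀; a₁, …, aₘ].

[39; 26, 78]

a₀ = ⌊√1524⌋ = 39.
With m₀=0, d₀=1 and mₖ₊₁ = dₖaₖ − mₖ, dₖ₊₁ = (n − mₖ₊₁²)/dₖ, aₖ₊₁ = ⌊(a₀+mₖ₊₁)/dₖ₊₁⌋:
  k=1: m=39, d=3, a=26
  k=2: m=39, d=1, a=78
d=1 and a=2a₀=78 at k=2, so the next step gives (m, d) = (39, 3) again — its k=1 value — and the period has length 2.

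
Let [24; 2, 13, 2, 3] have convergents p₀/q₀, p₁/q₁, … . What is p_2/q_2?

661/27

Using pₖ = aₖpₖ₋₁ + pₖ₋₂, qₖ = aₖqₖ₋₁ + qₖ₋₂ (with p₋₁=1, p₋₂=0, q₋₁=0, q₋₂=1):
  k=0: a=24, p=24, q=1
  k=1: a=2, p=49, q=2
  k=2: a=13, p=661, q=27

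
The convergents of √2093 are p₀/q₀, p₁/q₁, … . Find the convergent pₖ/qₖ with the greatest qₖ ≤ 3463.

√2093 = [45; 1, 2, 1, 90, …] (period length 4).
Convergents:
  p_0/q_0 = 45/1
  p_1/q_1 = 46/1
  p_2/q_2 = 137/3
  p_3/q_3 = 183/4
  p_4/q_4 = 16607/363
  p_5/q_5 = 16790/367
  p_6/q_6 = 50187/1097
  p_7/q_7 = 66977/1464
  p_8/q_8 = 6078117/132857
q_7 = 1464 ≤ 3463 < 132857 = q_8, so the answer is 66977/1464.

66977/1464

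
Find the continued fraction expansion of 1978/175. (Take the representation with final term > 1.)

[11; 3, 3, 3, 5]

1978 = 11×175 + 53
175 = 3×53 + 16
53 = 3×16 + 5
16 = 3×5 + 1
5 = 5×1 + 0  (stop)
So 1978/175 = [11; 3, 3, 3, 5].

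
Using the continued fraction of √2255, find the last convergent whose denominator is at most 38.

1757/37

√2255 = [47; 2, 18, 2, 94, …] (period length 4).
Convergents:
  p_0/q_0 = 47/1
  p_1/q_1 = 95/2
  p_2/q_2 = 1757/37
  p_3/q_3 = 3609/76
q_2 = 37 ≤ 38 < 76 = q_3, so the answer is 1757/37.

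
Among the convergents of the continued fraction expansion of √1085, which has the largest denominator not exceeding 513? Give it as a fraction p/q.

√1085 = [32; 1, 15, 2, 15, 1, 64, …] (period length 6).
Convergents:
  p_0/q_0 = 32/1
  p_1/q_1 = 33/1
  p_2/q_2 = 527/16
  p_3/q_3 = 1087/33
  p_4/q_4 = 16832/511
  p_5/q_5 = 17919/544
q_4 = 511 ≤ 513 < 544 = q_5, so the answer is 16832/511.

16832/511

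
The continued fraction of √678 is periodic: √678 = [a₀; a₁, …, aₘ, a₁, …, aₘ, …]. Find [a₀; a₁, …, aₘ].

a₀ = ⌊√678⌋ = 26.
With m₀=0, d₀=1 and mₖ₊₁ = dₖaₖ − mₖ, dₖ₊₁ = (n − mₖ₊₁²)/dₖ, aₖ₊₁ = ⌊(a₀+mₖ₊₁)/dₖ₊₁⌋:
  k=1: m=26, d=2, a=26
  k=2: m=26, d=1, a=52
d=1 and a=2a₀=52 at k=2, so the next step gives (m, d) = (26, 2) again — its k=1 value — and the period has length 2.

[26; 26, 52]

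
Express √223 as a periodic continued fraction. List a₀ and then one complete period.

[14; 1, 13, 1, 28]

a₀ = ⌊√223⌋ = 14.
With m₀=0, d₀=1 and mₖ₊₁ = dₖaₖ − mₖ, dₖ₊₁ = (n − mₖ₊₁²)/dₖ, aₖ₊₁ = ⌊(a₀+mₖ₊₁)/dₖ₊₁⌋:
  k=1: m=14, d=27, a=1
  k=2: m=13, d=2, a=13
  k=3: m=13, d=27, a=1
  k=4: m=14, d=1, a=28
d=1 and a=2a₀=28 at k=4, so the next step gives (m, d) = (14, 27) again — its k=1 value — and the period has length 4.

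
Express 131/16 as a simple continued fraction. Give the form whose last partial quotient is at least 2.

[8; 5, 3]

131 = 8·16 + 3
16 = 5·3 + 1
3 = 3·1 + 0  (stop)
So 131/16 = [8; 5, 3].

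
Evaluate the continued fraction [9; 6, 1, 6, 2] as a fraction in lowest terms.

Fold from the inside: start with 2/1.
  6 + 1/2 = 13/2
  1 + 2/13 = 15/13
  6 + 13/15 = 103/15
  9 + 15/103 = 942/103

942/103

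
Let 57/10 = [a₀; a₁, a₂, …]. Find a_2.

2

57 = 5·10 + 7   →  a_0 = 5
10 = 1·7 + 3   →  a_1 = 1
7 = 2·3 + 1   →  a_2 = 2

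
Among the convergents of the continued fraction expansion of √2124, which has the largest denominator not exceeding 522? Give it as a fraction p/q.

√2124 = [46; 11, 1, 1, 22, 1, 1, 11, 92, …] (period length 8).
Convergents:
  p_0/q_0 = 46/1
  p_1/q_1 = 507/11
  p_2/q_2 = 553/12
  p_3/q_3 = 1060/23
  p_4/q_4 = 23873/518
  p_5/q_5 = 24933/541
q_4 = 518 ≤ 522 < 541 = q_5, so the answer is 23873/518.

23873/518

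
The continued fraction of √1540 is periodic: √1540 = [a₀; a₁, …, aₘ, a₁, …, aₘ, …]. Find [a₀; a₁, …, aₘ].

a₀ = ⌊√1540⌋ = 39.
With m₀=0, d₀=1 and mₖ₊₁ = dₖaₖ − mₖ, dₖ₊₁ = (n − mₖ₊₁²)/dₖ, aₖ₊₁ = ⌊(a₀+mₖ₊₁)/dₖ₊₁⌋:
  k=1: m=39, d=19, a=4
  k=2: m=37, d=9, a=8
  k=3: m=35, d=35, a=2
  k=4: m=35, d=9, a=8
  k=5: m=37, d=19, a=4
  k=6: m=39, d=1, a=78
d=1 and a=2a₀=78 at k=6, so the next step gives (m, d) = (39, 19) again — its k=1 value — and the period has length 6.

[39; 4, 8, 2, 8, 4, 78]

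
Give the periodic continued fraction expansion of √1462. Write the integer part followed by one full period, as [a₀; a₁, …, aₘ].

a₀ = ⌊√1462⌋ = 38.
With m₀=0, d₀=1 and mₖ₊₁ = dₖaₖ − mₖ, dₖ₊₁ = (n − mₖ₊₁²)/dₖ, aₖ₊₁ = ⌊(a₀+mₖ₊₁)/dₖ₊₁⌋:
  k=1: m=38, d=18, a=4
  k=2: m=34, d=17, a=4
  k=3: m=34, d=18, a=4
  k=4: m=38, d=1, a=76
d=1 and a=2a₀=76 at k=4, so the next step gives (m, d) = (38, 18) again — its k=1 value — and the period has length 4.

[38; 4, 4, 4, 76]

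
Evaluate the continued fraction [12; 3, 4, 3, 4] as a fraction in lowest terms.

2228/181

Fold from the inside: start with 4/1.
  3 + 1/4 = 13/4
  4 + 4/13 = 56/13
  3 + 13/56 = 181/56
  12 + 56/181 = 2228/181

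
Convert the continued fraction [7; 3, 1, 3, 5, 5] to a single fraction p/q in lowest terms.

2979/410

Fold from the inside: start with 5/1.
  5 + 1/5 = 26/5
  3 + 5/26 = 83/26
  1 + 26/83 = 109/83
  3 + 83/109 = 410/109
  7 + 109/410 = 2979/410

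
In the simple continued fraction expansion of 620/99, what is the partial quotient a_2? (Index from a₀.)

620 = 6·99 + 26   →  a_0 = 6
99 = 3·26 + 21   →  a_1 = 3
26 = 1·21 + 5   →  a_2 = 1

1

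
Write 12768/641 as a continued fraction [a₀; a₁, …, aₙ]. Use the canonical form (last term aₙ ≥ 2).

[19; 1, 11, 3, 17]

12768 = 19*641 + 589
641 = 1*589 + 52
589 = 11*52 + 17
52 = 3*17 + 1
17 = 17*1 + 0  (stop)
So 12768/641 = [19; 1, 11, 3, 17].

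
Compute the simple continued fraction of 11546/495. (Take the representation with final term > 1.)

[23; 3, 13, 2, 2, 2]

11546 = 23*495 + 161
495 = 3*161 + 12
161 = 13*12 + 5
12 = 2*5 + 2
5 = 2*2 + 1
2 = 2*1 + 0  (stop)
So 11546/495 = [23; 3, 13, 2, 2, 2].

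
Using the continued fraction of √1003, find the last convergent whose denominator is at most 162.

2977/94

√1003 = [31; 1, 2, 31, 2, 1, 62, …] (period length 6).
Convergents:
  p_0/q_0 = 31/1
  p_1/q_1 = 32/1
  p_2/q_2 = 95/3
  p_3/q_3 = 2977/94
  p_4/q_4 = 6049/191
q_3 = 94 ≤ 162 < 191 = q_4, so the answer is 2977/94.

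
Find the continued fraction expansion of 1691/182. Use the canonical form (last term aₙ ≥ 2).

[9; 3, 2, 3, 3, 2]

1691 = 9×182 + 53
182 = 3×53 + 23
53 = 2×23 + 7
23 = 3×7 + 2
7 = 3×2 + 1
2 = 2×1 + 0  (stop)
So 1691/182 = [9; 3, 2, 3, 3, 2].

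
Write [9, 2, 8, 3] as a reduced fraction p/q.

502/53

Using pₖ = aₖpₖ₋₁ + pₖ₋₂ and qₖ = aₖqₖ₋₁ + qₖ₋₂:
  k=0: a=9, p=9, q=1
  k=1: a=2, p=19, q=2
  k=2: a=8, p=161, q=17
  k=3: a=3, p=502, q=53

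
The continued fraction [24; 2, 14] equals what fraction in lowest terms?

710/29

Fold from the inside: start with 14/1.
  2 + 1/14 = 29/14
  24 + 14/29 = 710/29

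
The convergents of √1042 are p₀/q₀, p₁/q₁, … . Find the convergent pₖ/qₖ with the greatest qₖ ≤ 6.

√1042 = [32; 3, 1, 1, 3, 64, …] (period length 5).
Convergents:
  p_0/q_0 = 32/1
  p_1/q_1 = 97/3
  p_2/q_2 = 129/4
  p_3/q_3 = 226/7
q_2 = 4 ≤ 6 < 7 = q_3, so the answer is 129/4.

129/4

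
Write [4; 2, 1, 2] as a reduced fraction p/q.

Using pₖ = aₖpₖ₋₁ + pₖ₋₂ and qₖ = aₖqₖ₋₁ + qₖ₋₂:
  k=0: a=4, p=4, q=1
  k=1: a=2, p=9, q=2
  k=2: a=1, p=13, q=3
  k=3: a=2, p=35, q=8

35/8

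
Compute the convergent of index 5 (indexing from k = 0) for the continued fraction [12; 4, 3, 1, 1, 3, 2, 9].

1309/107

Using pₖ = aₖpₖ₋₁ + pₖ₋₂, qₖ = aₖqₖ₋₁ + qₖ₋₂ (with p₋₁=1, p₋₂=0, q₋₁=0, q₋₂=1):
  k=0: a=12, p=12, q=1
  k=1: a=4, p=49, q=4
  k=2: a=3, p=159, q=13
  k=3: a=1, p=208, q=17
  k=4: a=1, p=367, q=30
  k=5: a=3, p=1309, q=107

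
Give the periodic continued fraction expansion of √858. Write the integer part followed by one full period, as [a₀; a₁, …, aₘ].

[29; 3, 2, 3, 58]

a₀ = ⌊√858⌋ = 29.
With m₀=0, d₀=1 and mₖ₊₁ = dₖaₖ − mₖ, dₖ₊₁ = (n − mₖ₊₁²)/dₖ, aₖ₊₁ = ⌊(a₀+mₖ₊₁)/dₖ₊₁⌋:
  k=1: m=29, d=17, a=3
  k=2: m=22, d=22, a=2
  k=3: m=22, d=17, a=3
  k=4: m=29, d=1, a=58
d=1 and a=2a₀=58 at k=4, so the next step gives (m, d) = (29, 17) again — its k=1 value — and the period has length 4.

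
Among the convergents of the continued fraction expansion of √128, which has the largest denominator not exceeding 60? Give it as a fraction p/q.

√128 = [11; 3, 5, 3, 22, …] (period length 4).
Convergents:
  p_0/q_0 = 11/1
  p_1/q_1 = 34/3
  p_2/q_2 = 181/16
  p_3/q_3 = 577/51
  p_4/q_4 = 12875/1138
q_3 = 51 ≤ 60 < 1138 = q_4, so the answer is 577/51.

577/51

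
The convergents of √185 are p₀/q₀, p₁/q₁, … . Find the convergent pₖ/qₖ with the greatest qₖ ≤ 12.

68/5

√185 = [13; 1, 1, 1, 1, 26, …] (period length 5).
Convergents:
  p_0/q_0 = 13/1
  p_1/q_1 = 14/1
  p_2/q_2 = 27/2
  p_3/q_3 = 41/3
  p_4/q_4 = 68/5
  p_5/q_5 = 1809/133
q_4 = 5 ≤ 12 < 133 = q_5, so the answer is 68/5.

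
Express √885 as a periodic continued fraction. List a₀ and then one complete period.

[29; 1, 2, 1, 58]

a₀ = ⌊√885⌋ = 29.
With m₀=0, d₀=1 and mₖ₊₁ = dₖaₖ − mₖ, dₖ₊₁ = (n − mₖ₊₁²)/dₖ, aₖ₊₁ = ⌊(a₀+mₖ₊₁)/dₖ₊₁⌋:
  k=1: m=29, d=44, a=1
  k=2: m=15, d=15, a=2
  k=3: m=15, d=44, a=1
  k=4: m=29, d=1, a=58
d=1 and a=2a₀=58 at k=4, so the next step gives (m, d) = (29, 44) again — its k=1 value — and the period has length 4.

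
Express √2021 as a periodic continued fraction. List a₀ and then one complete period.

a₀ = ⌊√2021⌋ = 44.
With m₀=0, d₀=1 and mₖ₊₁ = dₖaₖ − mₖ, dₖ₊₁ = (n − mₖ₊₁²)/dₖ, aₖ₊₁ = ⌊(a₀+mₖ₊₁)/dₖ₊₁⌋:
  k=1: m=44, d=85, a=1
  k=2: m=41, d=4, a=21
  k=3: m=43, d=43, a=2
  k=4: m=43, d=4, a=21
  k=5: m=41, d=85, a=1
  k=6: m=44, d=1, a=88
d=1 and a=2a₀=88 at k=6, so the next step gives (m, d) = (44, 85) again — its k=1 value — and the period has length 6.

[44; 1, 21, 2, 21, 1, 88]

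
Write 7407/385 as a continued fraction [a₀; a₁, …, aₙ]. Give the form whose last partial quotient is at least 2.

[19; 4, 5, 2, 2, 3]

7407 = 19×385 + 92
385 = 4×92 + 17
92 = 5×17 + 7
17 = 2×7 + 3
7 = 2×3 + 1
3 = 3×1 + 0  (stop)
So 7407/385 = [19; 4, 5, 2, 2, 3].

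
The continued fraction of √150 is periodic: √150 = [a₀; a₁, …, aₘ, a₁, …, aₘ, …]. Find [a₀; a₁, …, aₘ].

[12; 4, 24]

a₀ = ⌊√150⌋ = 12.
With m₀=0, d₀=1 and mₖ₊₁ = dₖaₖ − mₖ, dₖ₊₁ = (n − mₖ₊₁²)/dₖ, aₖ₊₁ = ⌊(a₀+mₖ₊₁)/dₖ₊₁⌋:
  k=1: m=12, d=6, a=4
  k=2: m=12, d=1, a=24
d=1 and a=2a₀=24 at k=2, so the next step gives (m, d) = (12, 6) again — its k=1 value — and the period has length 2.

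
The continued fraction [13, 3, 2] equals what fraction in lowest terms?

Fold from the inside: start with 2/1.
  3 + 1/2 = 7/2
  13 + 2/7 = 93/7

93/7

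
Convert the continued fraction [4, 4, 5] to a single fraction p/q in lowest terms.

Fold from the inside: start with 5/1.
  4 + 1/5 = 21/5
  4 + 5/21 = 89/21

89/21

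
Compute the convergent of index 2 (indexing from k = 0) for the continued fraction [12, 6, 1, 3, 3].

85/7

Using pₖ = aₖpₖ₋₁ + pₖ₋₂, qₖ = aₖqₖ₋₁ + qₖ₋₂ (with p₋₁=1, p₋₂=0, q₋₁=0, q₋₂=1):
  k=0: a=12, p=12, q=1
  k=1: a=6, p=73, q=6
  k=2: a=1, p=85, q=7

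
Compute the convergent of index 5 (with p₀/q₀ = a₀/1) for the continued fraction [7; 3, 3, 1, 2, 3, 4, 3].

884/121

Using pₖ = aₖpₖ₋₁ + pₖ₋₂, qₖ = aₖqₖ₋₁ + qₖ₋₂ (with p₋₁=1, p₋₂=0, q₋₁=0, q₋₂=1):
  k=0: a=7, p=7, q=1
  k=1: a=3, p=22, q=3
  k=2: a=3, p=73, q=10
  k=3: a=1, p=95, q=13
  k=4: a=2, p=263, q=36
  k=5: a=3, p=884, q=121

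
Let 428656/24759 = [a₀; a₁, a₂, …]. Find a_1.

3

428656 = 17·24759 + 7753   →  a_0 = 17
24759 = 3·7753 + 1500   →  a_1 = 3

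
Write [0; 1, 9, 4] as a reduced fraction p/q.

Fold from the inside: start with 4/1.
  9 + 1/4 = 37/4
  1 + 4/37 = 41/37
  0 + 37/41 = 37/41

37/41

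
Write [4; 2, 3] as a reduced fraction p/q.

31/7

Using pₖ = aₖpₖ₋₁ + pₖ₋₂ and qₖ = aₖqₖ₋₁ + qₖ₋₂:
  k=0: a=4, p=4, q=1
  k=1: a=2, p=9, q=2
  k=2: a=3, p=31, q=7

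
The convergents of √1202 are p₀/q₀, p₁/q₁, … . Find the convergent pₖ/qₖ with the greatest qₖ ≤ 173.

√1202 = [34; 1, 2, 34, 2, 1, 68, …] (period length 6).
Convergents:
  p_0/q_0 = 34/1
  p_1/q_1 = 35/1
  p_2/q_2 = 104/3
  p_3/q_3 = 3571/103
  p_4/q_4 = 7246/209
q_3 = 103 ≤ 173 < 209 = q_4, so the answer is 3571/103.

3571/103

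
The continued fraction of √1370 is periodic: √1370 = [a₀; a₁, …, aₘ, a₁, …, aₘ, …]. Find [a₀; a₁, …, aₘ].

[37; 74]

a₀ = ⌊√1370⌋ = 37.
With m₀=0, d₀=1 and mₖ₊₁ = dₖaₖ − mₖ, dₖ₊₁ = (n − mₖ₊₁²)/dₖ, aₖ₊₁ = ⌊(a₀+mₖ₊₁)/dₖ₊₁⌋:
  k=1: m=37, d=1, a=74
d=1 and a=2a₀=74 at k=1, so the next step gives (m, d) = (37, 1) again — its k=1 value — and the period has length 1.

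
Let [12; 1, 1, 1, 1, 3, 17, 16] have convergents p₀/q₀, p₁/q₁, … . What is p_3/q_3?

Using pₖ = aₖpₖ₋₁ + pₖ₋₂, qₖ = aₖqₖ₋₁ + qₖ₋₂ (with p₋₁=1, p₋₂=0, q₋₁=0, q₋₂=1):
  k=0: a=12, p=12, q=1
  k=1: a=1, p=13, q=1
  k=2: a=1, p=25, q=2
  k=3: a=1, p=38, q=3

38/3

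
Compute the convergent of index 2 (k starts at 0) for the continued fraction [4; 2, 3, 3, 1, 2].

Using pₖ = aₖpₖ₋₁ + pₖ₋₂, qₖ = aₖqₖ₋₁ + qₖ₋₂ (with p₋₁=1, p₋₂=0, q₋₁=0, q₋₂=1):
  k=0: a=4, p=4, q=1
  k=1: a=2, p=9, q=2
  k=2: a=3, p=31, q=7

31/7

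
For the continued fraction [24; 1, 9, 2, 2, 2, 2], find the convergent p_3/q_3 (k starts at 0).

523/21

Using pₖ = aₖpₖ₋₁ + pₖ₋₂, qₖ = aₖqₖ₋₁ + qₖ₋₂ (with p₋₁=1, p₋₂=0, q₋₁=0, q₋₂=1):
  k=0: a=24, p=24, q=1
  k=1: a=1, p=25, q=1
  k=2: a=9, p=249, q=10
  k=3: a=2, p=523, q=21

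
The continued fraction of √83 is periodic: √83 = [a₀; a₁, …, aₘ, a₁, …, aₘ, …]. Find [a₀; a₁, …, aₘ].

a₀ = ⌊√83⌋ = 9.
With m₀=0, d₀=1 and mₖ₊₁ = dₖaₖ − mₖ, dₖ₊₁ = (n − mₖ₊₁²)/dₖ, aₖ₊₁ = ⌊(a₀+mₖ₊₁)/dₖ₊₁⌋:
  k=1: m=9, d=2, a=9
  k=2: m=9, d=1, a=18
d=1 and a=2a₀=18 at k=2, so the next step gives (m, d) = (9, 2) again — its k=1 value — and the period has length 2.

[9; 9, 18]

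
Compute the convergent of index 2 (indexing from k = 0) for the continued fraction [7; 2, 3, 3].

Using pₖ = aₖpₖ₋₁ + pₖ₋₂, qₖ = aₖqₖ₋₁ + qₖ₋₂ (with p₋₁=1, p₋₂=0, q₋₁=0, q₋₂=1):
  k=0: a=7, p=7, q=1
  k=1: a=2, p=15, q=2
  k=2: a=3, p=52, q=7

52/7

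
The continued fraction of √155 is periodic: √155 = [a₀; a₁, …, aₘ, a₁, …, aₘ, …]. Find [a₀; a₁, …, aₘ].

a₀ = ⌊√155⌋ = 12.
With m₀=0, d₀=1 and mₖ₊₁ = dₖaₖ − mₖ, dₖ₊₁ = (n − mₖ₊₁²)/dₖ, aₖ₊₁ = ⌊(a₀+mₖ₊₁)/dₖ₊₁⌋:
  k=1: m=12, d=11, a=2
  k=2: m=10, d=5, a=4
  k=3: m=10, d=11, a=2
  k=4: m=12, d=1, a=24
d=1 and a=2a₀=24 at k=4, so the next step gives (m, d) = (12, 11) again — its k=1 value — and the period has length 4.

[12; 2, 4, 2, 24]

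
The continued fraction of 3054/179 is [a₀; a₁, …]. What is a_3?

1

3054 = 17·179 + 11   →  a_0 = 17
179 = 16·11 + 3   →  a_1 = 16
11 = 3·3 + 2   →  a_2 = 3
3 = 1·2 + 1   →  a_3 = 1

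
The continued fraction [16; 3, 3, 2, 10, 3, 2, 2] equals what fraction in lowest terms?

68396/4195

Fold from the inside: start with 2/1.
  2 + 1/2 = 5/2
  3 + 2/5 = 17/5
  10 + 5/17 = 175/17
  2 + 17/175 = 367/175
  3 + 175/367 = 1276/367
  3 + 367/1276 = 4195/1276
  16 + 1276/4195 = 68396/4195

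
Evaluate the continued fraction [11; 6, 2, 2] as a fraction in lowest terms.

357/32

Fold from the inside: start with 2/1.
  2 + 1/2 = 5/2
  6 + 2/5 = 32/5
  11 + 5/32 = 357/32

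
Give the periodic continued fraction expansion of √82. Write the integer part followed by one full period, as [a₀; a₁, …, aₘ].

a₀ = ⌊√82⌋ = 9.

[9; 18]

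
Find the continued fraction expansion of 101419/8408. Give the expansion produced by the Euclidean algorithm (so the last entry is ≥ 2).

[12; 16, 13, 13, 3]

101419 = 12*8408 + 523
8408 = 16*523 + 40
523 = 13*40 + 3
40 = 13*3 + 1
3 = 3*1 + 0  (stop)
So 101419/8408 = [12; 16, 13, 13, 3].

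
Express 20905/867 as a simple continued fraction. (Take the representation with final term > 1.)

20905 = 24*867 + 97
867 = 8*97 + 91
97 = 1*91 + 6
91 = 15*6 + 1
6 = 6*1 + 0  (stop)
So 20905/867 = [24; 8, 1, 15, 6].

[24; 8, 1, 15, 6]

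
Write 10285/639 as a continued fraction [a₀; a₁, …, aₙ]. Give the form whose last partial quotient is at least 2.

[16; 10, 2, 9, 1, 2]

10285 = 16*639 + 61
639 = 10*61 + 29
61 = 2*29 + 3
29 = 9*3 + 2
3 = 1*2 + 1
2 = 2*1 + 0  (stop)
So 10285/639 = [16; 10, 2, 9, 1, 2].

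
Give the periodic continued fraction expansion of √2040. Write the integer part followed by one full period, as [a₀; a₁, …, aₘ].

[45; 6, 90]

a₀ = ⌊√2040⌋ = 45.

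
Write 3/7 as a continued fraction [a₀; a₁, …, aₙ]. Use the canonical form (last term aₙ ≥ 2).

[0; 2, 3]

3 = 0×7 + 3
7 = 2×3 + 1
3 = 3×1 + 0  (stop)
So 3/7 = [0; 2, 3].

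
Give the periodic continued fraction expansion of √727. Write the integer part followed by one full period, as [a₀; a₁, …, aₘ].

[26; 1, 25, 1, 52]

a₀ = ⌊√727⌋ = 26.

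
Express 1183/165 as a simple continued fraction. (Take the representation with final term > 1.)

[7; 5, 1, 8, 3]

1183 = 7×165 + 28
165 = 5×28 + 25
28 = 1×25 + 3
25 = 8×3 + 1
3 = 3×1 + 0  (stop)
So 1183/165 = [7; 5, 1, 8, 3].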